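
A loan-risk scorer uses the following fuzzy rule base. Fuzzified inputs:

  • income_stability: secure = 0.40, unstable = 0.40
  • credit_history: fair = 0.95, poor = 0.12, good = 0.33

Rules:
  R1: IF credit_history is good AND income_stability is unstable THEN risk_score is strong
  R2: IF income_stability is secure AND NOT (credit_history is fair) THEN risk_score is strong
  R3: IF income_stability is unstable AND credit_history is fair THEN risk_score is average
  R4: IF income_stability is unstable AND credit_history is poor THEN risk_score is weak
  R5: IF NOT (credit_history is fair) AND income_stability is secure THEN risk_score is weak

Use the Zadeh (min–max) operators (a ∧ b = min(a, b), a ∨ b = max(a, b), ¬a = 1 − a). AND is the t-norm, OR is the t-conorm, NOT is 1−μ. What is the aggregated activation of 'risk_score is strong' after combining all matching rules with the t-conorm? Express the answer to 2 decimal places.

0.33

R1: good=0.33, unstable=0.40; AND[min(a, b)] → w = 0.33
R2: secure=0.40, ¬fair=1−0.95=0.05; AND[min(a, b)] → w = 0.05
R3: unstable=0.40, fair=0.95; AND[min(a, b)] → w = 0.40
R4: unstable=0.40, poor=0.12; AND[min(a, b)] → w = 0.12
R5: ¬fair=1−0.95=0.05, secure=0.40; AND[min(a, b)] → w = 0.05
Rules with consequent 'strong': {R1, R2} → strengths 0.33, 0.05
Aggregate via t-conorm [max(a, b)]: 0.33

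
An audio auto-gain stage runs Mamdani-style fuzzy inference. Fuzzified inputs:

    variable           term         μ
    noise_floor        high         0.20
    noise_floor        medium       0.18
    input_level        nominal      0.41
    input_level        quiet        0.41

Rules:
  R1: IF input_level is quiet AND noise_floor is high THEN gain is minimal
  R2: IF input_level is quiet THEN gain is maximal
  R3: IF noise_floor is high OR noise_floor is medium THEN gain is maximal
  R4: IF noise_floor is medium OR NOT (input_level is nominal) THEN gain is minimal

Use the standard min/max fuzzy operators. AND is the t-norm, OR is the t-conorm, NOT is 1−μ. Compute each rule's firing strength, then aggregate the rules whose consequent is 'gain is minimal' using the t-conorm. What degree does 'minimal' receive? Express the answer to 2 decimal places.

R1: quiet=0.41, high=0.20; AND[min(a, b)] → w = 0.20
R2: quiet=0.41 → w = 0.41
R3: high=0.20, medium=0.18; OR[max(a, b)] → w = 0.20
R4: medium=0.18, ¬nominal=1−0.41=0.59; OR[max(a, b)] → w = 0.59
Rules with consequent 'minimal': {R1, R4} → strengths 0.20, 0.59
Aggregate via t-conorm [max(a, b)]: 0.59

0.59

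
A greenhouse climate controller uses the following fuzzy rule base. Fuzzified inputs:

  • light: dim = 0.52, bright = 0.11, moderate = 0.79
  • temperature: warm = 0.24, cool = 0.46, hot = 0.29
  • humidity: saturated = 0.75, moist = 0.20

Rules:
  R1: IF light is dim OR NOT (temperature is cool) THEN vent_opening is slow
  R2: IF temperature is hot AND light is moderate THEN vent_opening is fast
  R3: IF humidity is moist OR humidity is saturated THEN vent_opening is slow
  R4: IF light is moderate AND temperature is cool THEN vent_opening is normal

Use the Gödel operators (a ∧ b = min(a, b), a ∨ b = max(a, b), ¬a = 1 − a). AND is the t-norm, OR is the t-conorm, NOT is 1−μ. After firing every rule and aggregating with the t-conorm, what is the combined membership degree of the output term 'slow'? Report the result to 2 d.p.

R1: dim=0.52, ¬cool=1−0.46=0.54; OR[max(a, b)] → w = 0.54
R2: hot=0.29, moderate=0.79; AND[min(a, b)] → w = 0.29
R3: moist=0.20, saturated=0.75; OR[max(a, b)] → w = 0.75
R4: moderate=0.79, cool=0.46; AND[min(a, b)] → w = 0.46
Rules with consequent 'slow': {R1, R3} → strengths 0.54, 0.75
Aggregate via t-conorm [max(a, b)]: 0.75

0.75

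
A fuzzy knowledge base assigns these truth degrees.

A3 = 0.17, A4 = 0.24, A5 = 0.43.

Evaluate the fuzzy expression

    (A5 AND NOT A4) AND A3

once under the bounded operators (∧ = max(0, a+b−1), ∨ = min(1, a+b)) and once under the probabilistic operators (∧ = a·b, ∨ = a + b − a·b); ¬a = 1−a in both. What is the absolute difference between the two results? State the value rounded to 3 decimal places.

Under bounded:
  NOT A4 = 1 − 0.24 = 0.76
  A5 AND NOT A4 = max(0, a+b−1) on (0.43, 0.76) = 0.19
  (A5 AND NOT A4) AND A3 = max(0, a+b−1) on (0.19, 0.17) = 0.00
  → value = 0.0000
Under probabilistic:
  NOT A4 = 1 − 0.2400 = 0.7600
  A5 AND NOT A4 = a·b on (0.4300, 0.7600) = 0.3268
  (A5 AND NOT A4) AND A3 = a·b on (0.3268, 0.1700) = 0.0556
  → value = 0.0556
|0.0000 − 0.0556| = 0.056

0.056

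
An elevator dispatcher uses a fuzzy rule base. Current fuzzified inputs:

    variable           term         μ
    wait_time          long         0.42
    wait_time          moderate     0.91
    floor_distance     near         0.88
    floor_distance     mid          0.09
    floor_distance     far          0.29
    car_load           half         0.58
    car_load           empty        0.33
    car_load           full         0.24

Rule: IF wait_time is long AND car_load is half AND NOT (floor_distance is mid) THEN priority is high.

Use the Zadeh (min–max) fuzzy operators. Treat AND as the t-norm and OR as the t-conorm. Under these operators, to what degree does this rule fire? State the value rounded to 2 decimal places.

firing strength: long=0.42, half=0.58, ¬mid=1−0.09=0.91; AND[min(a, b)] → w = 0.42

0.42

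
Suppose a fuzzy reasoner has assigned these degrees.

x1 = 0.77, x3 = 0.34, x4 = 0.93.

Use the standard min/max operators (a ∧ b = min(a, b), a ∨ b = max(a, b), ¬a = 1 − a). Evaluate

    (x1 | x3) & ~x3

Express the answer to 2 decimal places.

x1 | x3 = max(a, b) on (0.77, 0.34) = 0.77
~x3 = 1 − 0.34 = 0.66
(x1 | x3) & ~x3 = min(a, b) on (0.77, 0.66) = 0.66

0.66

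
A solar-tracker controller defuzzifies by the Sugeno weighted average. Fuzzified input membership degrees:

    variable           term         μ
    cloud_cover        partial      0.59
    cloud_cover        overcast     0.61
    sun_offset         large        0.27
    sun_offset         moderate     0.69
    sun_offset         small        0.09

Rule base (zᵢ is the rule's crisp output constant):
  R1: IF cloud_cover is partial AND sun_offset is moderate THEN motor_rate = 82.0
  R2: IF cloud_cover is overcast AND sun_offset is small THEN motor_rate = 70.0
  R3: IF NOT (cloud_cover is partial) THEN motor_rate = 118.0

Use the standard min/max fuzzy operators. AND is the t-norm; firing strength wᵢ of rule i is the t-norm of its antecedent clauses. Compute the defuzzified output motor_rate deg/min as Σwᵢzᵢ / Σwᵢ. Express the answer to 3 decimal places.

94.550

R1 (z=82.0): partial=0.59, moderate=0.69; AND[min(a, b)] → w = 0.59
R2 (z=70.0): overcast=0.61, small=0.09; AND[min(a, b)] → w = 0.09
R3 (z=118.0): ¬partial=1−0.59=0.41 → w = 0.41
Weighted average = (0.59·82.0 + 0.09·70.0 + 0.41·118.0) / (0.59 + 0.09 + 0.41)
  = 103.0600 / 1.0900 = 94.550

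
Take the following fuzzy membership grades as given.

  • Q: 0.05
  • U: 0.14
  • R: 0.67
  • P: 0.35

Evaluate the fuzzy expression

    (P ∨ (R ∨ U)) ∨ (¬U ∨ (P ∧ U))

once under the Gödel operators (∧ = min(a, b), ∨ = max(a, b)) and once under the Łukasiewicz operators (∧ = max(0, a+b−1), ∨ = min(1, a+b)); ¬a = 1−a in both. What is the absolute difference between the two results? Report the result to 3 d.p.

Under Gödel:
  R ∨ U = max(a, b) on (0.67, 0.14) = 0.67
  P ∨ (R ∨ U) = max(a, b) on (0.35, 0.67) = 0.67
  ¬U = 1 − 0.14 = 0.86
  P ∧ U = min(a, b) on (0.35, 0.14) = 0.14
  ¬U ∨ (P ∧ U) = max(a, b) on (0.86, 0.14) = 0.86
  (P ∨ (R ∨ U)) ∨ (¬U ∨ (P ∧ U)) = max(a, b) on (0.67, 0.86) = 0.86
  → value = 0.8600
Under Łukasiewicz:
  R ∨ U = min(1, a+b) on (0.67, 0.14) = 0.81
  P ∨ (R ∨ U) = min(1, a+b) on (0.35, 0.81) = 1.00
  ¬U = 1 − 0.14 = 0.86
  P ∧ U = max(0, a+b−1) on (0.35, 0.14) = 0.00
  ¬U ∨ (P ∧ U) = min(1, a+b) on (0.86, 0.00) = 0.86
  (P ∨ (R ∨ U)) ∨ (¬U ∨ (P ∧ U)) = min(1, a+b) on (1.00, 0.86) = 1.00
  → value = 1.0000
|0.8600 − 1.0000| = 0.140

0.140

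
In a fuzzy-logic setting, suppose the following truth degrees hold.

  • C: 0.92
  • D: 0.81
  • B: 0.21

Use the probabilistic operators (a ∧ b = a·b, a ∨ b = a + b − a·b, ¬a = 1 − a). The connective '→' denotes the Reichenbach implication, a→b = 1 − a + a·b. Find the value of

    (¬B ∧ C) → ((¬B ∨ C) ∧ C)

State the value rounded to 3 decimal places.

¬B = 1 − 0.2100 = 0.7900
¬B ∧ C = a·b on (0.7900, 0.9200) = 0.7268
¬B = 1 − 0.2100 = 0.7900
¬B ∨ C = a + b − a·b on (0.7900, 0.9200) = 0.9832
(¬B ∨ C) ∧ C = a·b on (0.9832, 0.9200) = 0.9045
(¬B ∧ C) → ((¬B ∨ C) ∧ C)  [Reichenbach: 1 − a + a·b] with a=0.7268, b=0.9045 → 0.9306

0.931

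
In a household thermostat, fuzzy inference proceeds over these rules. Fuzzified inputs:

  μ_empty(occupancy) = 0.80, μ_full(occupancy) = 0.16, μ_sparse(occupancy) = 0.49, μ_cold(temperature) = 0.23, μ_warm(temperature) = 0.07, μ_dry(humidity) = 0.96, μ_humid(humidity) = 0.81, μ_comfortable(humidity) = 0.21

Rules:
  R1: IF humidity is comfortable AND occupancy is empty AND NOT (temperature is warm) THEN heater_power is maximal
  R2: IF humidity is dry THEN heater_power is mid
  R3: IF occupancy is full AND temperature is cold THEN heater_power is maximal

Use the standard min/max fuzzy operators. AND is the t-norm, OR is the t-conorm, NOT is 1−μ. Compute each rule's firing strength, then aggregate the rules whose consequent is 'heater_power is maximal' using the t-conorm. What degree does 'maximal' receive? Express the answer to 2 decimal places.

R1: comfortable=0.21, empty=0.80, ¬warm=1−0.07=0.93; AND[min(a, b)] → w = 0.21
R2: dry=0.96 → w = 0.96
R3: full=0.16, cold=0.23; AND[min(a, b)] → w = 0.16
Rules with consequent 'maximal': {R1, R3} → strengths 0.21, 0.16
Aggregate via t-conorm [max(a, b)]: 0.21

0.21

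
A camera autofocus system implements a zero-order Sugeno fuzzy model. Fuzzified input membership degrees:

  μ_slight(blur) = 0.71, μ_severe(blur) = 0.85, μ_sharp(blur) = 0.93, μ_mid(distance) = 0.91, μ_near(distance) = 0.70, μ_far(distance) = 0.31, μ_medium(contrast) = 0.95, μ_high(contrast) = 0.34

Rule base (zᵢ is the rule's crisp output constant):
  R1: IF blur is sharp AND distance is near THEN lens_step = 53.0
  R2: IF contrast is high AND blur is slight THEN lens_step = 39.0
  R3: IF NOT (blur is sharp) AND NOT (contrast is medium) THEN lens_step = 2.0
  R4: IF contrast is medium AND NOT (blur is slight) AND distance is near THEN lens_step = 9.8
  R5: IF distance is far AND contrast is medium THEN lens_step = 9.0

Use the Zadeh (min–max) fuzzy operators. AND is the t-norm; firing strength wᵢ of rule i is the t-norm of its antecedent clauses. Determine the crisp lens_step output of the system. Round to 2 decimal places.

R1 (z=53.0): sharp=0.93, near=0.70; AND[min(a, b)] → w = 0.70
R2 (z=39.0): high=0.34, slight=0.71; AND[min(a, b)] → w = 0.34
R3 (z=2.0): ¬sharp=1−0.93=0.07, ¬medium=1−0.95=0.05; AND[min(a, b)] → w = 0.05
R4 (z=9.8): medium=0.95, ¬slight=1−0.71=0.29, near=0.70; AND[min(a, b)] → w = 0.29
R5 (z=9.0): far=0.31, medium=0.95; AND[min(a, b)] → w = 0.31
Weighted average = (0.70·53.0 + 0.34·39.0 + 0.05·2.0 + 0.29·9.8 + 0.31·9.0) / (0.70 + 0.34 + 0.05 + 0.29 + 0.31)
  = 56.0920 / 1.6900 = 33.19

33.19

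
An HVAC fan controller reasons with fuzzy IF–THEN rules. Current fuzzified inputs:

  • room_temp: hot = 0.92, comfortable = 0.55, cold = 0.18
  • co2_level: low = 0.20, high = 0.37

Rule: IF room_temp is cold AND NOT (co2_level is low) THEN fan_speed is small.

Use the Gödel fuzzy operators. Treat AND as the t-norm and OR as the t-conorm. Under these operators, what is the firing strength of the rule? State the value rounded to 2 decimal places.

0.18

firing strength: cold=0.18, ¬low=1−0.20=0.80; AND[min(a, b)] → w = 0.18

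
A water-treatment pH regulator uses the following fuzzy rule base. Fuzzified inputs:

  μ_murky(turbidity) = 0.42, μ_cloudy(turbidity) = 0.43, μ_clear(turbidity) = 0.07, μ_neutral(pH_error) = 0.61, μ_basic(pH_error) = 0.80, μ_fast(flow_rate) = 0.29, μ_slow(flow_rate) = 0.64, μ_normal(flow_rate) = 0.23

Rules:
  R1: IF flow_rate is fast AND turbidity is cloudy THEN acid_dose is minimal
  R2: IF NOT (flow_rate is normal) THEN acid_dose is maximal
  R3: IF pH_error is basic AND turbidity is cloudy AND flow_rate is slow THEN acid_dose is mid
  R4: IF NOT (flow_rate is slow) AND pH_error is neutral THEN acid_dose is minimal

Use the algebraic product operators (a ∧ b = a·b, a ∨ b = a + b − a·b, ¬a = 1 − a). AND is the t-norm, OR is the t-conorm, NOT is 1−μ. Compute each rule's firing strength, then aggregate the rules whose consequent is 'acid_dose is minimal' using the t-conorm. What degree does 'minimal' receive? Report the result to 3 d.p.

0.317

R1: fast=0.29, cloudy=0.43; AND[a·b] → w = 0.1247
R2: ¬normal=1−0.23=0.77 → w = 0.7700
R3: basic=0.80, cloudy=0.43, slow=0.64; AND[a·b] → w = 0.2202
R4: ¬slow=1−0.64=0.36, neutral=0.61; AND[a·b] → w = 0.2196
Rules with consequent 'minimal': {R1, R4} → strengths 0.1247, 0.2196
Aggregate via t-conorm [a + b − a·b]: 0.3169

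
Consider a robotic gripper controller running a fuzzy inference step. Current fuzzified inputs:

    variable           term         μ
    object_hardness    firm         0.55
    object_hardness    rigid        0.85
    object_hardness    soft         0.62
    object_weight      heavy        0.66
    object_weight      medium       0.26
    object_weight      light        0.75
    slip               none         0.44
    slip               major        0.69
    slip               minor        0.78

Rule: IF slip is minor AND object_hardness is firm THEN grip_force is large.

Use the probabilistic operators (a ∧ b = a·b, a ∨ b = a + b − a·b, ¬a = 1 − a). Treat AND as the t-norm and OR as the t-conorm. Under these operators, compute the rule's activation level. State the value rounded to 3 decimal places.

firing strength: minor=0.78, firm=0.55; AND[a·b] → w = 0.4290

0.429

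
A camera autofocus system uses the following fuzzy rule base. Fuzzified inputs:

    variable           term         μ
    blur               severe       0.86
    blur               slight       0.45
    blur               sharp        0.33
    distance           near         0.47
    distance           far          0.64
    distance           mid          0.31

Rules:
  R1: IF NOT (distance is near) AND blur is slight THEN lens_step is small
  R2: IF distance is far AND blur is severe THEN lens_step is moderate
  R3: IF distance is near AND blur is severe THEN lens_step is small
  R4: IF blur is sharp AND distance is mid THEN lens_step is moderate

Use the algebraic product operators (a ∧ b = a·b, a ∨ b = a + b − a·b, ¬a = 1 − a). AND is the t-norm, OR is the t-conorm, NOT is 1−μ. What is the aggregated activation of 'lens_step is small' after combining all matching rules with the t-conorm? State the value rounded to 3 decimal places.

0.546

R1: ¬near=1−0.47=0.53, slight=0.45; AND[a·b] → w = 0.2385
R2: far=0.64, severe=0.86; AND[a·b] → w = 0.5504
R3: near=0.47, severe=0.86; AND[a·b] → w = 0.4042
R4: sharp=0.33, mid=0.31; AND[a·b] → w = 0.1023
Rules with consequent 'small': {R1, R3} → strengths 0.2385, 0.4042
Aggregate via t-conorm [a + b − a·b]: 0.5463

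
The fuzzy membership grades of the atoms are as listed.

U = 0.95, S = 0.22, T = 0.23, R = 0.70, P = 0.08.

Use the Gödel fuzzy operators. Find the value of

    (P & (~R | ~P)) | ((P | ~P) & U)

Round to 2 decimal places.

0.92

~R = 1 − 0.70 = 0.30
~P = 1 − 0.08 = 0.92
~R | ~P = max(a, b) on (0.30, 0.92) = 0.92
P & (~R | ~P) = min(a, b) on (0.08, 0.92) = 0.08
~P = 1 − 0.08 = 0.92
P | ~P = max(a, b) on (0.08, 0.92) = 0.92
(P | ~P) & U = min(a, b) on (0.92, 0.95) = 0.92
(P & (~R | ~P)) | ((P | ~P) & U) = max(a, b) on (0.08, 0.92) = 0.92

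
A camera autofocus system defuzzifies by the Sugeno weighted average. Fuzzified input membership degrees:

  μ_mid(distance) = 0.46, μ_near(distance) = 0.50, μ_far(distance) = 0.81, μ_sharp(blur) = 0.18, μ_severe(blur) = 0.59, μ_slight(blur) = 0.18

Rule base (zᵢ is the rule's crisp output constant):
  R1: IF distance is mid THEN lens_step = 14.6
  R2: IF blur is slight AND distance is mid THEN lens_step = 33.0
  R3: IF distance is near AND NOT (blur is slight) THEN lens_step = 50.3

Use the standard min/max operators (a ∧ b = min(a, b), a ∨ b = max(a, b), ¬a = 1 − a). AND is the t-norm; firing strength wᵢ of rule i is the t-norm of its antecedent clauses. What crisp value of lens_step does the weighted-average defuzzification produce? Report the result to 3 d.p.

R1 (z=14.6): mid=0.46 → w = 0.46
R2 (z=33.0): slight=0.18, mid=0.46; AND[min(a, b)] → w = 0.18
R3 (z=50.3): near=0.50, ¬slight=1−0.18=0.82; AND[min(a, b)] → w = 0.50
Weighted average = (0.46·14.6 + 0.18·33.0 + 0.50·50.3) / (0.46 + 0.18 + 0.50)
  = 37.8060 / 1.1400 = 33.163

33.163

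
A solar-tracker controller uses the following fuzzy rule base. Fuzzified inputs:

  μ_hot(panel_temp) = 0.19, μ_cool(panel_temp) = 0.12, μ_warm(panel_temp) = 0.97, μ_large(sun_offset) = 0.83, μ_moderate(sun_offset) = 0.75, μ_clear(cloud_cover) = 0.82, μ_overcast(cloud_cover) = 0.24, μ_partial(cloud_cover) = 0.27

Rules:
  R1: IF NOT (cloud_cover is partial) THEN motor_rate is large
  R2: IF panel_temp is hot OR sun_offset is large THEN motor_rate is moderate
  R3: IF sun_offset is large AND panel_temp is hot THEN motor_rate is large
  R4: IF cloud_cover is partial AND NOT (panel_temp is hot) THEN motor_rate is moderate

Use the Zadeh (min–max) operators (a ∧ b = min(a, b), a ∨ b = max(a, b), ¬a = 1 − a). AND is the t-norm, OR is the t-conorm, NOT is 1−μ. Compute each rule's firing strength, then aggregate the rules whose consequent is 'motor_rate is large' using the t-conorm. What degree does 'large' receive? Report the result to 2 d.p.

0.73

R1: ¬partial=1−0.27=0.73 → w = 0.73
R2: hot=0.19, large=0.83; OR[max(a, b)] → w = 0.83
R3: large=0.83, hot=0.19; AND[min(a, b)] → w = 0.19
R4: partial=0.27, ¬hot=1−0.19=0.81; AND[min(a, b)] → w = 0.27
Rules with consequent 'large': {R1, R3} → strengths 0.73, 0.19
Aggregate via t-conorm [max(a, b)]: 0.73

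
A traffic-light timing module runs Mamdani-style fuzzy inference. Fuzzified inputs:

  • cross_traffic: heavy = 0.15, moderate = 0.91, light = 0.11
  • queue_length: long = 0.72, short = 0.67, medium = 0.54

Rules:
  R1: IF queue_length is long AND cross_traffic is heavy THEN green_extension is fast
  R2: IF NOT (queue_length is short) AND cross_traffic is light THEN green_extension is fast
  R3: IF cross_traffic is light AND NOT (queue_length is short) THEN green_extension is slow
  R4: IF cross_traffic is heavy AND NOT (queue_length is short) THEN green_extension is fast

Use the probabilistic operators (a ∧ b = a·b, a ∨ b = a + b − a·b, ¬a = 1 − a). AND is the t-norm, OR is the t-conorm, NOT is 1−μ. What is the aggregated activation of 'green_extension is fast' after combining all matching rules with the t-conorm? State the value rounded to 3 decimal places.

0.183

R1: long=0.72, heavy=0.15; AND[a·b] → w = 0.1080
R2: ¬short=1−0.67=0.33, light=0.11; AND[a·b] → w = 0.0363
R3: light=0.11, ¬short=1−0.67=0.33; AND[a·b] → w = 0.0363
R4: heavy=0.15, ¬short=1−0.67=0.33; AND[a·b] → w = 0.0495
Rules with consequent 'fast': {R1, R2, R4} → strengths 0.1080, 0.0363, 0.0495
Aggregate via t-conorm [a + b − a·b]: 0.1829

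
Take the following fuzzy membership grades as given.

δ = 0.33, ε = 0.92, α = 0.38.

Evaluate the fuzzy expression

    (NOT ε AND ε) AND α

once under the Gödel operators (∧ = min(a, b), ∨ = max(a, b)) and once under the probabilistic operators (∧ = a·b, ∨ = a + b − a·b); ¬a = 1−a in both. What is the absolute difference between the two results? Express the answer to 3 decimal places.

Under Gödel:
  NOT ε = 1 − 0.92 = 0.08
  NOT ε AND ε = min(a, b) on (0.08, 0.92) = 0.08
  (NOT ε AND ε) AND α = min(a, b) on (0.08, 0.38) = 0.08
  → value = 0.0800
Under probabilistic:
  NOT ε = 1 − 0.9200 = 0.0800
  NOT ε AND ε = a·b on (0.0800, 0.9200) = 0.0736
  (NOT ε AND ε) AND α = a·b on (0.0736, 0.3800) = 0.0280
  → value = 0.0280
|0.0800 − 0.0280| = 0.052

0.052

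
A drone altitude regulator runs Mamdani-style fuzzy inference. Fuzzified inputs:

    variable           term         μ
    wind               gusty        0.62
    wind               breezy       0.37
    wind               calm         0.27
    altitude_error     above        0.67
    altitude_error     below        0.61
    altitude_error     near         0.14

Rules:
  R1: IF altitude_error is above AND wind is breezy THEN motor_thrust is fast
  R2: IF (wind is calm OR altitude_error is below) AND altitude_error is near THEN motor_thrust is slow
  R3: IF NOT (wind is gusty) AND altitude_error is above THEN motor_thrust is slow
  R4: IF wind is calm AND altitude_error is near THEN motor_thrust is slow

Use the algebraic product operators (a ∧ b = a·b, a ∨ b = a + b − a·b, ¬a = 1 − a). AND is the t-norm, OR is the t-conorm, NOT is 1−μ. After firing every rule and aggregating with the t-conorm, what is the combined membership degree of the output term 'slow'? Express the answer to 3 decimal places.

0.355

R1: above=0.67, breezy=0.37; AND[a·b] → w = 0.2479
R2: (calm=0.27 OR below=0.61) = 0.7153; AND[a·b] with near=0.14 → w = 0.1001
R3: ¬gusty=1−0.62=0.38, above=0.67; AND[a·b] → w = 0.2546
R4: calm=0.27, near=0.14; AND[a·b] → w = 0.0378
Rules with consequent 'slow': {R2, R3, R4} → strengths 0.1001, 0.2546, 0.0378
Aggregate via t-conorm [a + b − a·b]: 0.3546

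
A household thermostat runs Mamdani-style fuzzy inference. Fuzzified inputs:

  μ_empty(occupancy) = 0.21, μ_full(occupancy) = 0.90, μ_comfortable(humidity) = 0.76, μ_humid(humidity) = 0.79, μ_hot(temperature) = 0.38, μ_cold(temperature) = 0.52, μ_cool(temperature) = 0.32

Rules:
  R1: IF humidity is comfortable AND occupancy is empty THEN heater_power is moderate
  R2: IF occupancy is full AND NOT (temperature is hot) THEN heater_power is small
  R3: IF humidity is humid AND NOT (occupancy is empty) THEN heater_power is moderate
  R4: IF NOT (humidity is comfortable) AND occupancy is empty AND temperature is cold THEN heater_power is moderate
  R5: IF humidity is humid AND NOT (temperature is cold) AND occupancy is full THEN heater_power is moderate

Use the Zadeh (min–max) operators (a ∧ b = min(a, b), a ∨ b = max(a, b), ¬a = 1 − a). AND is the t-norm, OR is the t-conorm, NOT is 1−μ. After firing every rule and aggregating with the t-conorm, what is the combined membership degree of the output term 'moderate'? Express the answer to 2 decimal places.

R1: comfortable=0.76, empty=0.21; AND[min(a, b)] → w = 0.21
R2: full=0.90, ¬hot=1−0.38=0.62; AND[min(a, b)] → w = 0.62
R3: humid=0.79, ¬empty=1−0.21=0.79; AND[min(a, b)] → w = 0.79
R4: ¬comfortable=1−0.76=0.24, empty=0.21, cold=0.52; AND[min(a, b)] → w = 0.21
R5: humid=0.79, ¬cold=1−0.52=0.48, full=0.90; AND[min(a, b)] → w = 0.48
Rules with consequent 'moderate': {R1, R3, R4, R5} → strengths 0.21, 0.79, 0.21, 0.48
Aggregate via t-conorm [max(a, b)]: 0.79

0.79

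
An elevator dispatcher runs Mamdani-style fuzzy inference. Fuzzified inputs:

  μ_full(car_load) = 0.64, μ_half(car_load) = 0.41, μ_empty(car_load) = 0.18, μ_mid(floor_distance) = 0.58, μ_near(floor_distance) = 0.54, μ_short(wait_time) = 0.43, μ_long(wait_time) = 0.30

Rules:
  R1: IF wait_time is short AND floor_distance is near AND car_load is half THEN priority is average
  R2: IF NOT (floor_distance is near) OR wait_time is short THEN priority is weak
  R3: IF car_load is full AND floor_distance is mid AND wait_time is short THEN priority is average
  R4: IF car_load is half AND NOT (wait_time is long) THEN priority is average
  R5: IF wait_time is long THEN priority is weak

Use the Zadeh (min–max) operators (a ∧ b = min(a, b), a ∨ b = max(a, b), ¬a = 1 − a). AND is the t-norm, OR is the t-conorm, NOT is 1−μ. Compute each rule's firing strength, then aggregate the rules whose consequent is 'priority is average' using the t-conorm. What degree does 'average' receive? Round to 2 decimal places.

R1: short=0.43, near=0.54, half=0.41; AND[min(a, b)] → w = 0.41
R2: ¬near=1−0.54=0.46, short=0.43; OR[max(a, b)] → w = 0.46
R3: full=0.64, mid=0.58, short=0.43; AND[min(a, b)] → w = 0.43
R4: half=0.41, ¬long=1−0.30=0.70; AND[min(a, b)] → w = 0.41
R5: long=0.30 → w = 0.30
Rules with consequent 'average': {R1, R3, R4} → strengths 0.41, 0.43, 0.41
Aggregate via t-conorm [max(a, b)]: 0.43

0.43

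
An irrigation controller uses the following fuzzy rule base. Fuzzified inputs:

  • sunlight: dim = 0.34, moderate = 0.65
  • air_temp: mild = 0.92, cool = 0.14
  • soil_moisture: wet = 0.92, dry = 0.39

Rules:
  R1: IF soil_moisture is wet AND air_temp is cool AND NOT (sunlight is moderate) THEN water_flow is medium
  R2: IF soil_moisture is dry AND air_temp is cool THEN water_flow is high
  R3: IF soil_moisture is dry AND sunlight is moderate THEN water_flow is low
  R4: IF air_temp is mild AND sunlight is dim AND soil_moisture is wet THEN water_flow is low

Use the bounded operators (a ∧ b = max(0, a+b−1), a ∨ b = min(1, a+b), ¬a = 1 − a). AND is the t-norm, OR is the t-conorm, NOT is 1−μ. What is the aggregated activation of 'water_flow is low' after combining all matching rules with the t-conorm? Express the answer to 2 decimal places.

0.22

R1: wet=0.92, cool=0.14, ¬moderate=1−0.65=0.35; AND[max(0, a+b−1)] → w = 0.00
R2: dry=0.39, cool=0.14; AND[max(0, a+b−1)] → w = 0.00
R3: dry=0.39, moderate=0.65; AND[max(0, a+b−1)] → w = 0.04
R4: mild=0.92, dim=0.34, wet=0.92; AND[max(0, a+b−1)] → w = 0.18
Rules with consequent 'low': {R3, R4} → strengths 0.04, 0.18
Aggregate via t-conorm [min(1, a+b)]: 0.22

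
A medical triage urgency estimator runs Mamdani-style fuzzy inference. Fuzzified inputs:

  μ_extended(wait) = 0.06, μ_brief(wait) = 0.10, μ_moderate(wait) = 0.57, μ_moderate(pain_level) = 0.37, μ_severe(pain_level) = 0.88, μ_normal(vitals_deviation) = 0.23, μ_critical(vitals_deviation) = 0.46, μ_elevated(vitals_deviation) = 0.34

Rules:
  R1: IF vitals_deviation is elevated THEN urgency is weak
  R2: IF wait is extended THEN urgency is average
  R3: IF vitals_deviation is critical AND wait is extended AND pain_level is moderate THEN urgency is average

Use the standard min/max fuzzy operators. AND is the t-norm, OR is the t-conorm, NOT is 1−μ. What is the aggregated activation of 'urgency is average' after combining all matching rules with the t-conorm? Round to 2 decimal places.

R1: elevated=0.34 → w = 0.34
R2: extended=0.06 → w = 0.06
R3: critical=0.46, extended=0.06, moderate=0.37; AND[min(a, b)] → w = 0.06
Rules with consequent 'average': {R2, R3} → strengths 0.06, 0.06
Aggregate via t-conorm [max(a, b)]: 0.06

0.06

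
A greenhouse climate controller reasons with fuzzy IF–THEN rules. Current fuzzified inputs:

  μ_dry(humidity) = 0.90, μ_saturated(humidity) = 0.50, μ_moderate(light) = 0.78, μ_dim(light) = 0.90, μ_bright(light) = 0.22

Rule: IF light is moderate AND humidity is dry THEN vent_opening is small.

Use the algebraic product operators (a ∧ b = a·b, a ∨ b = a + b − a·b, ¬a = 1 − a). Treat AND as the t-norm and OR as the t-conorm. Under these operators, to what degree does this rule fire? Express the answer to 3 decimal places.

0.702

firing strength: moderate=0.78, dry=0.90; AND[a·b] → w = 0.7020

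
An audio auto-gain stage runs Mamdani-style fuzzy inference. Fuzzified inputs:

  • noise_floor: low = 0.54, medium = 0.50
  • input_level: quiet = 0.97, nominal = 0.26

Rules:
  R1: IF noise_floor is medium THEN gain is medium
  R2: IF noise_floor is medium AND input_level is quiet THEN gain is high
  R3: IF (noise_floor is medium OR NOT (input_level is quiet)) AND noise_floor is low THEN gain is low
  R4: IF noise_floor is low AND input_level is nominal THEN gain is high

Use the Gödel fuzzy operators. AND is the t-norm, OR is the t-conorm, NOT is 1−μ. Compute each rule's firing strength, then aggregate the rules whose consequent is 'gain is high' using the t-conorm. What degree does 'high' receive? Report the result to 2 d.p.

R1: medium=0.50 → w = 0.50
R2: medium=0.50, quiet=0.97; AND[min(a, b)] → w = 0.50
R3: (medium=0.50 OR ¬quiet=1−0.97=0.03) = 0.50; AND[min(a, b)] with low=0.54 → w = 0.50
R4: low=0.54, nominal=0.26; AND[min(a, b)] → w = 0.26
Rules with consequent 'high': {R2, R4} → strengths 0.50, 0.26
Aggregate via t-conorm [max(a, b)]: 0.50

0.50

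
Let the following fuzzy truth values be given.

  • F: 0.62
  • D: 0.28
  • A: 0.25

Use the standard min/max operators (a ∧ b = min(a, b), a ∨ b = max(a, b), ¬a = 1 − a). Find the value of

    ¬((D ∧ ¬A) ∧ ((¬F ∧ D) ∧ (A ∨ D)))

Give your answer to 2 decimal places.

¬A = 1 − 0.25 = 0.75
D ∧ ¬A = min(a, b) on (0.28, 0.75) = 0.28
¬F = 1 − 0.62 = 0.38
¬F ∧ D = min(a, b) on (0.38, 0.28) = 0.28
A ∨ D = max(a, b) on (0.25, 0.28) = 0.28
(¬F ∧ D) ∧ (A ∨ D) = min(a, b) on (0.28, 0.28) = 0.28
(D ∧ ¬A) ∧ ((¬F ∧ D) ∧ (A ∨ D)) = min(a, b) on (0.28, 0.28) = 0.28
¬((D ∧ ¬A) ∧ ((¬F ∧ D) ∧ (A ∨ D))) = 1 − 0.28 = 0.72

0.72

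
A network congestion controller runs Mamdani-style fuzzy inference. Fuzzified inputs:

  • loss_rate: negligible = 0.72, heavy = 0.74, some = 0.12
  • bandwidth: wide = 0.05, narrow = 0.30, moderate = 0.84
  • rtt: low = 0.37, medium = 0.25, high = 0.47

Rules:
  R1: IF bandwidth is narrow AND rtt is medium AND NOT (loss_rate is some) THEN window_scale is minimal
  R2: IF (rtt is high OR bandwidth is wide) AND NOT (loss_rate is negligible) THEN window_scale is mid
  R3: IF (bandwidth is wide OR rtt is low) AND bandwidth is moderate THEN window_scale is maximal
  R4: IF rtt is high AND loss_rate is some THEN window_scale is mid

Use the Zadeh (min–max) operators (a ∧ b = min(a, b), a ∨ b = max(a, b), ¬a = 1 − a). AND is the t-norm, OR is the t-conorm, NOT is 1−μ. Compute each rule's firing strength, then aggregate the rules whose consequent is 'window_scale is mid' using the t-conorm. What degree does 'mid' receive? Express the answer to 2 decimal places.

0.28

R1: narrow=0.30, medium=0.25, ¬some=1−0.12=0.88; AND[min(a, b)] → w = 0.25
R2: (high=0.47 OR wide=0.05) = 0.47; AND[min(a, b)] with ¬negligible=1−0.72=0.28 → w = 0.28
R3: (wide=0.05 OR low=0.37) = 0.37; AND[min(a, b)] with moderate=0.84 → w = 0.37
R4: high=0.47, some=0.12; AND[min(a, b)] → w = 0.12
Rules with consequent 'mid': {R2, R4} → strengths 0.28, 0.12
Aggregate via t-conorm [max(a, b)]: 0.28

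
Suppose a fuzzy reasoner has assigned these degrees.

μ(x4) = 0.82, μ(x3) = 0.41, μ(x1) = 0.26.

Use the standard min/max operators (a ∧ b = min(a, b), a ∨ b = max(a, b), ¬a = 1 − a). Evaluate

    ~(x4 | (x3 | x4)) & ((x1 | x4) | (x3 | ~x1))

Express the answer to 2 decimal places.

0.18

x3 | x4 = max(a, b) on (0.41, 0.82) = 0.82
x4 | (x3 | x4) = max(a, b) on (0.82, 0.82) = 0.82
~(x4 | (x3 | x4)) = 1 − 0.82 = 0.18
x1 | x4 = max(a, b) on (0.26, 0.82) = 0.82
~x1 = 1 − 0.26 = 0.74
x3 | ~x1 = max(a, b) on (0.41, 0.74) = 0.74
(x1 | x4) | (x3 | ~x1) = max(a, b) on (0.82, 0.74) = 0.82
~(x4 | (x3 | x4)) & ((x1 | x4) | (x3 | ~x1)) = min(a, b) on (0.18, 0.82) = 0.18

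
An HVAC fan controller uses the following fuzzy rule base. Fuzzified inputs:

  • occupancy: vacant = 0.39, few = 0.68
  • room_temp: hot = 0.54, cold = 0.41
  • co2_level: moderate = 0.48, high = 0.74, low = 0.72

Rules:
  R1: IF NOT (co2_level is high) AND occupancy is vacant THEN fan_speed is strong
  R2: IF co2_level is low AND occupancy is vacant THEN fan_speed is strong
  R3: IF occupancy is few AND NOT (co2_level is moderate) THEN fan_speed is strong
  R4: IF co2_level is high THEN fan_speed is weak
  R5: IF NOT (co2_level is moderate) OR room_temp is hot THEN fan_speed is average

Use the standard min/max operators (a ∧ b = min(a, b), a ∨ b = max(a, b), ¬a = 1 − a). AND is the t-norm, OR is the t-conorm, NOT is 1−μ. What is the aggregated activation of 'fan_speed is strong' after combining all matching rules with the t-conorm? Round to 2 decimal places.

R1: ¬high=1−0.74=0.26, vacant=0.39; AND[min(a, b)] → w = 0.26
R2: low=0.72, vacant=0.39; AND[min(a, b)] → w = 0.39
R3: few=0.68, ¬moderate=1−0.48=0.52; AND[min(a, b)] → w = 0.52
R4: high=0.74 → w = 0.74
R5: ¬moderate=1−0.48=0.52, hot=0.54; OR[max(a, b)] → w = 0.54
Rules with consequent 'strong': {R1, R2, R3} → strengths 0.26, 0.39, 0.52
Aggregate via t-conorm [max(a, b)]: 0.52

0.52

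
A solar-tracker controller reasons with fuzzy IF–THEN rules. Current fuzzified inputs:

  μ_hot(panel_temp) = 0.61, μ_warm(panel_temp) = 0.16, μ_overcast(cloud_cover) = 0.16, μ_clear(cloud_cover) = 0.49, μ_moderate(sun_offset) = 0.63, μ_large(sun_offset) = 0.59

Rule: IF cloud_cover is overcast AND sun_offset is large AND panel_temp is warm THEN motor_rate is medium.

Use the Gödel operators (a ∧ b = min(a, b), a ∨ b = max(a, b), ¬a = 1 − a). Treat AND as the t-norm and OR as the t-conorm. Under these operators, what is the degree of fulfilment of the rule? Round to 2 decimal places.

firing strength: overcast=0.16, large=0.59, warm=0.16; AND[min(a, b)] → w = 0.16

0.16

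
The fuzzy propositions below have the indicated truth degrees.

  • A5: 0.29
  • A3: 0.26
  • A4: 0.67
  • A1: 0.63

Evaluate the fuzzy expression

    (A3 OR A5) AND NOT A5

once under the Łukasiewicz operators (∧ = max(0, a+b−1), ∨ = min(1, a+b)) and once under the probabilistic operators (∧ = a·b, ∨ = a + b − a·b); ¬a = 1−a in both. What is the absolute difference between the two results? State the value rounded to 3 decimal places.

0.077

Under Łukasiewicz:
  A3 OR A5 = min(1, a+b) on (0.26, 0.29) = 0.55
  NOT A5 = 1 − 0.29 = 0.71
  (A3 OR A5) AND NOT A5 = max(0, a+b−1) on (0.55, 0.71) = 0.26
  → value = 0.2600
Under probabilistic:
  A3 OR A5 = a + b − a·b on (0.2600, 0.2900) = 0.4746
  NOT A5 = 1 − 0.2900 = 0.7100
  (A3 OR A5) AND NOT A5 = a·b on (0.4746, 0.7100) = 0.3370
  → value = 0.3370
|0.2600 − 0.3370| = 0.077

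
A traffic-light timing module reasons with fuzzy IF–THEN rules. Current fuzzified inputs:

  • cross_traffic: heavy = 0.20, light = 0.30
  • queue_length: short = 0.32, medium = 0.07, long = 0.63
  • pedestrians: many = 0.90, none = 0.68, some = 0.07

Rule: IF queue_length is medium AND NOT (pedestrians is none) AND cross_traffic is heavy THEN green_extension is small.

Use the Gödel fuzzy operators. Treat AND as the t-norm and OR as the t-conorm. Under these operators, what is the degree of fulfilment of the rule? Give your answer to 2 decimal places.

firing strength: medium=0.07, ¬none=1−0.68=0.32, heavy=0.20; AND[min(a, b)] → w = 0.07

0.07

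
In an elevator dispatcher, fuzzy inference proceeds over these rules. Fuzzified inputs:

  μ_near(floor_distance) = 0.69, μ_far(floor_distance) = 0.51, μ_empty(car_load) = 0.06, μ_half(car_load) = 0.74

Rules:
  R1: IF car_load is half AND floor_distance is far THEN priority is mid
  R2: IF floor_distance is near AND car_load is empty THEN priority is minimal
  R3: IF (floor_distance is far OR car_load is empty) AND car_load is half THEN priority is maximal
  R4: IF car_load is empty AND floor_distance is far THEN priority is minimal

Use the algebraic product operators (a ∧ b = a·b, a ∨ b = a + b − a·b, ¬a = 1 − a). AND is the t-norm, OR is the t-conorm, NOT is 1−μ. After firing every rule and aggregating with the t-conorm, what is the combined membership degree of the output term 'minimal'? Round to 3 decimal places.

R1: half=0.74, far=0.51; AND[a·b] → w = 0.3774
R2: near=0.69, empty=0.06; AND[a·b] → w = 0.0414
R3: (far=0.51 OR empty=0.06) = 0.5394; AND[a·b] with half=0.74 → w = 0.3992
R4: empty=0.06, far=0.51; AND[a·b] → w = 0.0306
Rules with consequent 'minimal': {R2, R4} → strengths 0.0414, 0.0306
Aggregate via t-conorm [a + b − a·b]: 0.0707

0.071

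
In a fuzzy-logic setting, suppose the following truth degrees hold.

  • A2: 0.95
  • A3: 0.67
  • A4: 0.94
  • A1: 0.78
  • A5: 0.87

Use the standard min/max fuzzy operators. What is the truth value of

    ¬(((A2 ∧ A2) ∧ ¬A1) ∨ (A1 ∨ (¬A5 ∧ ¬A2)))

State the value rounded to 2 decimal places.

A2 ∧ A2 = min(a, b) on (0.95, 0.95) = 0.95
¬A1 = 1 − 0.78 = 0.22
(A2 ∧ A2) ∧ ¬A1 = min(a, b) on (0.95, 0.22) = 0.22
¬A5 = 1 − 0.87 = 0.13
¬A2 = 1 − 0.95 = 0.05
¬A5 ∧ ¬A2 = min(a, b) on (0.13, 0.05) = 0.05
A1 ∨ (¬A5 ∧ ¬A2) = max(a, b) on (0.78, 0.05) = 0.78
((A2 ∧ A2) ∧ ¬A1) ∨ (A1 ∨ (¬A5 ∧ ¬A2)) = max(a, b) on (0.22, 0.78) = 0.78
¬(((A2 ∧ A2) ∧ ¬A1) ∨ (A1 ∨ (¬A5 ∧ ¬A2))) = 1 − 0.78 = 0.22

0.22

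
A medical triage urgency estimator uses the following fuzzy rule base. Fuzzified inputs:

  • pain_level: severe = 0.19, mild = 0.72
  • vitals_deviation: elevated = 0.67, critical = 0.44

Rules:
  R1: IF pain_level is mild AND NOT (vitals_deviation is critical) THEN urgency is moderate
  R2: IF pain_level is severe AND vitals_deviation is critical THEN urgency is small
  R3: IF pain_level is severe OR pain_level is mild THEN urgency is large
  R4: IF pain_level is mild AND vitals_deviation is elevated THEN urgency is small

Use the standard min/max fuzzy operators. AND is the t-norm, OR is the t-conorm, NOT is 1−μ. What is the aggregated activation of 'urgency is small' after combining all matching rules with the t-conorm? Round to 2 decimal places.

R1: mild=0.72, ¬critical=1−0.44=0.56; AND[min(a, b)] → w = 0.56
R2: severe=0.19, critical=0.44; AND[min(a, b)] → w = 0.19
R3: severe=0.19, mild=0.72; OR[max(a, b)] → w = 0.72
R4: mild=0.72, elevated=0.67; AND[min(a, b)] → w = 0.67
Rules with consequent 'small': {R2, R4} → strengths 0.19, 0.67
Aggregate via t-conorm [max(a, b)]: 0.67

0.67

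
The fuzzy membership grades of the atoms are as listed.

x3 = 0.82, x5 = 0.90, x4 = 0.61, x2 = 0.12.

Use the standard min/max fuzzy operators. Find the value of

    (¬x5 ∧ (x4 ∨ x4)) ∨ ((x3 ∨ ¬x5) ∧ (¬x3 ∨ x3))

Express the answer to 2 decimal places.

0.82

¬x5 = 1 − 0.90 = 0.10
x4 ∨ x4 = max(a, b) on (0.61, 0.61) = 0.61
¬x5 ∧ (x4 ∨ x4) = min(a, b) on (0.10, 0.61) = 0.10
¬x5 = 1 − 0.90 = 0.10
x3 ∨ ¬x5 = max(a, b) on (0.82, 0.10) = 0.82
¬x3 = 1 − 0.82 = 0.18
¬x3 ∨ x3 = max(a, b) on (0.18, 0.82) = 0.82
(x3 ∨ ¬x5) ∧ (¬x3 ∨ x3) = min(a, b) on (0.82, 0.82) = 0.82
(¬x5 ∧ (x4 ∨ x4)) ∨ ((x3 ∨ ¬x5) ∧ (¬x3 ∨ x3)) = max(a, b) on (0.10, 0.82) = 0.82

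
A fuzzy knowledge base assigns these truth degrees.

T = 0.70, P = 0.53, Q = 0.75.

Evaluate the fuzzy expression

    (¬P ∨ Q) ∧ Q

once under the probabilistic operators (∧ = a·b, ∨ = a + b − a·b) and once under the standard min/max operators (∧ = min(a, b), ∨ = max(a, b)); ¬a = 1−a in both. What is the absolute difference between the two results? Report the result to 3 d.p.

Under probabilistic:
  ¬P = 1 − 0.5300 = 0.4700
  ¬P ∨ Q = a + b − a·b on (0.4700, 0.7500) = 0.8675
  (¬P ∨ Q) ∧ Q = a·b on (0.8675, 0.7500) = 0.6506
  → value = 0.6506
Under standard min/max:
  ¬P = 1 − 0.53 = 0.47
  ¬P ∨ Q = max(a, b) on (0.47, 0.75) = 0.75
  (¬P ∨ Q) ∧ Q = min(a, b) on (0.75, 0.75) = 0.75
  → value = 0.7500
|0.6506 − 0.7500| = 0.099

0.099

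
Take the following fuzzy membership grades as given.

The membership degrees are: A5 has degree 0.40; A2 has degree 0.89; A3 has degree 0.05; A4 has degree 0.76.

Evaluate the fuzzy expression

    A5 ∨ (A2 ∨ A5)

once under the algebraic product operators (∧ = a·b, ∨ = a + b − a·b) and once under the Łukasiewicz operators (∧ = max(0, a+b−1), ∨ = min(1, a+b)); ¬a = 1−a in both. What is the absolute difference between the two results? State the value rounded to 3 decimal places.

Under algebraic product:
  A2 ∨ A5 = a + b − a·b on (0.8900, 0.4000) = 0.9340
  A5 ∨ (A2 ∨ A5) = a + b − a·b on (0.4000, 0.9340) = 0.9604
  → value = 0.9604
Under Łukasiewicz:
  A2 ∨ A5 = min(1, a+b) on (0.89, 0.40) = 1.00
  A5 ∨ (A2 ∨ A5) = min(1, a+b) on (0.40, 1.00) = 1.00
  → value = 1.0000
|0.9604 − 1.0000| = 0.040

0.040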